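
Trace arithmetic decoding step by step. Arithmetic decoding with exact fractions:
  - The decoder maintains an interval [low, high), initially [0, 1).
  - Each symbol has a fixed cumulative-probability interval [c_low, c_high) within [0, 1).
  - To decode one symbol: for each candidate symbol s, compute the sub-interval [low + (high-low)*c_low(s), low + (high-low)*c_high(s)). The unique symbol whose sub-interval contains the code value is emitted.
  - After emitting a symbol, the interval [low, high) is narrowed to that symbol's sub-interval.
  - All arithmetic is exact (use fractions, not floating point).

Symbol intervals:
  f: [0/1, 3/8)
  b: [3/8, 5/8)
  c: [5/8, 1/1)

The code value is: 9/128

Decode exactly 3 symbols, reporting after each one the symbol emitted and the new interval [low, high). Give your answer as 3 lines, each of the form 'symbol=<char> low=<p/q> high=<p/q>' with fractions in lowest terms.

Step 1: interval [0/1, 1/1), width = 1/1 - 0/1 = 1/1
  'f': [0/1 + 1/1*0/1, 0/1 + 1/1*3/8) = [0/1, 3/8) <- contains code 9/128
  'b': [0/1 + 1/1*3/8, 0/1 + 1/1*5/8) = [3/8, 5/8)
  'c': [0/1 + 1/1*5/8, 0/1 + 1/1*1/1) = [5/8, 1/1)
  emit 'f', narrow to [0/1, 3/8)
Step 2: interval [0/1, 3/8), width = 3/8 - 0/1 = 3/8
  'f': [0/1 + 3/8*0/1, 0/1 + 3/8*3/8) = [0/1, 9/64) <- contains code 9/128
  'b': [0/1 + 3/8*3/8, 0/1 + 3/8*5/8) = [9/64, 15/64)
  'c': [0/1 + 3/8*5/8, 0/1 + 3/8*1/1) = [15/64, 3/8)
  emit 'f', narrow to [0/1, 9/64)
Step 3: interval [0/1, 9/64), width = 9/64 - 0/1 = 9/64
  'f': [0/1 + 9/64*0/1, 0/1 + 9/64*3/8) = [0/1, 27/512)
  'b': [0/1 + 9/64*3/8, 0/1 + 9/64*5/8) = [27/512, 45/512) <- contains code 9/128
  'c': [0/1 + 9/64*5/8, 0/1 + 9/64*1/1) = [45/512, 9/64)
  emit 'b', narrow to [27/512, 45/512)

Answer: symbol=f low=0/1 high=3/8
symbol=f low=0/1 high=9/64
symbol=b low=27/512 high=45/512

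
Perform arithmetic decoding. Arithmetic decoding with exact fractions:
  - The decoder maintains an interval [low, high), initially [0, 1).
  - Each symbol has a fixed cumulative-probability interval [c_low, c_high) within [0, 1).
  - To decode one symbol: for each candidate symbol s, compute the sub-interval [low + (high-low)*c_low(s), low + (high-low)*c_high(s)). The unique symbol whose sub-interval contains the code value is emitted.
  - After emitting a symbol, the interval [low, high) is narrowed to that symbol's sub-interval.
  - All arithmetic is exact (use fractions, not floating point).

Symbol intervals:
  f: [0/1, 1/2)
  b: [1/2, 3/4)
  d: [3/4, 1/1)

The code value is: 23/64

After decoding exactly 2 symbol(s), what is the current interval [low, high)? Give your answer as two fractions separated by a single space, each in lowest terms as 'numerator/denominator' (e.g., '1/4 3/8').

Step 1: interval [0/1, 1/1), width = 1/1 - 0/1 = 1/1
  'f': [0/1 + 1/1*0/1, 0/1 + 1/1*1/2) = [0/1, 1/2) <- contains code 23/64
  'b': [0/1 + 1/1*1/2, 0/1 + 1/1*3/4) = [1/2, 3/4)
  'd': [0/1 + 1/1*3/4, 0/1 + 1/1*1/1) = [3/4, 1/1)
  emit 'f', narrow to [0/1, 1/2)
Step 2: interval [0/1, 1/2), width = 1/2 - 0/1 = 1/2
  'f': [0/1 + 1/2*0/1, 0/1 + 1/2*1/2) = [0/1, 1/4)
  'b': [0/1 + 1/2*1/2, 0/1 + 1/2*3/4) = [1/4, 3/8) <- contains code 23/64
  'd': [0/1 + 1/2*3/4, 0/1 + 1/2*1/1) = [3/8, 1/2)
  emit 'b', narrow to [1/4, 3/8)

Answer: 1/4 3/8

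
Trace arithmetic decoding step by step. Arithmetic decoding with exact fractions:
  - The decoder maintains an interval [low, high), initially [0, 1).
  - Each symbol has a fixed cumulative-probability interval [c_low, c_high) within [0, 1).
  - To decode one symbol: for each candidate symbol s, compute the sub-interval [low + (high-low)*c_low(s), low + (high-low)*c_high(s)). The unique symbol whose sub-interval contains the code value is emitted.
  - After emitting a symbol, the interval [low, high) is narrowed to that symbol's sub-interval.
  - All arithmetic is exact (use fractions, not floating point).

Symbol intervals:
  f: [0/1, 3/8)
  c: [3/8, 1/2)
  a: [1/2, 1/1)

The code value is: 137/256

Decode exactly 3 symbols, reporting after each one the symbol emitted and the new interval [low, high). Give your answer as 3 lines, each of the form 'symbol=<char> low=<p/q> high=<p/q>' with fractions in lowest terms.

Answer: symbol=a low=1/2 high=1/1
symbol=f low=1/2 high=11/16
symbol=f low=1/2 high=73/128

Derivation:
Step 1: interval [0/1, 1/1), width = 1/1 - 0/1 = 1/1
  'f': [0/1 + 1/1*0/1, 0/1 + 1/1*3/8) = [0/1, 3/8)
  'c': [0/1 + 1/1*3/8, 0/1 + 1/1*1/2) = [3/8, 1/2)
  'a': [0/1 + 1/1*1/2, 0/1 + 1/1*1/1) = [1/2, 1/1) <- contains code 137/256
  emit 'a', narrow to [1/2, 1/1)
Step 2: interval [1/2, 1/1), width = 1/1 - 1/2 = 1/2
  'f': [1/2 + 1/2*0/1, 1/2 + 1/2*3/8) = [1/2, 11/16) <- contains code 137/256
  'c': [1/2 + 1/2*3/8, 1/2 + 1/2*1/2) = [11/16, 3/4)
  'a': [1/2 + 1/2*1/2, 1/2 + 1/2*1/1) = [3/4, 1/1)
  emit 'f', narrow to [1/2, 11/16)
Step 3: interval [1/2, 11/16), width = 11/16 - 1/2 = 3/16
  'f': [1/2 + 3/16*0/1, 1/2 + 3/16*3/8) = [1/2, 73/128) <- contains code 137/256
  'c': [1/2 + 3/16*3/8, 1/2 + 3/16*1/2) = [73/128, 19/32)
  'a': [1/2 + 3/16*1/2, 1/2 + 3/16*1/1) = [19/32, 11/16)
  emit 'f', narrow to [1/2, 73/128)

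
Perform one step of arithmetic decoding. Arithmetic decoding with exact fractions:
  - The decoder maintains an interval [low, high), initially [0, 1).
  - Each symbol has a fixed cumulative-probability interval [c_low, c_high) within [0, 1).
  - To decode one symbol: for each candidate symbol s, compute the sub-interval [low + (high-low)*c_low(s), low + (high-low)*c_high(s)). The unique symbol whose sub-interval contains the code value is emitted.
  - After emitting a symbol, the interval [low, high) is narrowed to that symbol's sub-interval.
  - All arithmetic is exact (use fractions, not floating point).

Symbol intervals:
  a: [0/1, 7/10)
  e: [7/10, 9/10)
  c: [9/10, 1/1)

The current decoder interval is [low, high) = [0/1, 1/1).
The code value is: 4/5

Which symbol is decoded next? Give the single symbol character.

Interval width = high − low = 1/1 − 0/1 = 1/1
Scaled code = (code − low) / width = (4/5 − 0/1) / 1/1 = 4/5
  a: [0/1, 7/10) 
  e: [7/10, 9/10) ← scaled code falls here ✓
  c: [9/10, 1/1) 

Answer: e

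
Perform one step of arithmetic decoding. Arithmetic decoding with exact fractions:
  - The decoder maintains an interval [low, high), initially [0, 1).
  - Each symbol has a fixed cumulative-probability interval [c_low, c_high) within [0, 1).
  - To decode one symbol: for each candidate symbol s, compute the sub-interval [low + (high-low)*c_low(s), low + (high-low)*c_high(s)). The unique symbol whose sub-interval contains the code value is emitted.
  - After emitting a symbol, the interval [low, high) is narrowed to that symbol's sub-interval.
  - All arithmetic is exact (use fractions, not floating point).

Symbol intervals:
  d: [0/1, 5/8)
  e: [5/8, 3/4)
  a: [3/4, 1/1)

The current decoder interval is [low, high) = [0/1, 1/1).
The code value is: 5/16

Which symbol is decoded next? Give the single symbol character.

Interval width = high − low = 1/1 − 0/1 = 1/1
Scaled code = (code − low) / width = (5/16 − 0/1) / 1/1 = 5/16
  d: [0/1, 5/8) ← scaled code falls here ✓
  e: [5/8, 3/4) 
  a: [3/4, 1/1) 

Answer: d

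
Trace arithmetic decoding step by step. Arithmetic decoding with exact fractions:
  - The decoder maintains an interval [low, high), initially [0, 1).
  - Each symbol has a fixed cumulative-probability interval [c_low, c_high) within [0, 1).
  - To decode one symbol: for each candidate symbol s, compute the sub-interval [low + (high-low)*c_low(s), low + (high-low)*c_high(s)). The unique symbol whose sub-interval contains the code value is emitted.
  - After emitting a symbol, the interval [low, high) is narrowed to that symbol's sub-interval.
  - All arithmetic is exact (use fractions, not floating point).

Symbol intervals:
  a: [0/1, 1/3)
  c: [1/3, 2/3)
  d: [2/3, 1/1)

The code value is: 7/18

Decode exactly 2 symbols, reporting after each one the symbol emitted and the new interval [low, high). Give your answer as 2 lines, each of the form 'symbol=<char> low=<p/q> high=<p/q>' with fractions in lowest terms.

Answer: symbol=c low=1/3 high=2/3
symbol=a low=1/3 high=4/9

Derivation:
Step 1: interval [0/1, 1/1), width = 1/1 - 0/1 = 1/1
  'a': [0/1 + 1/1*0/1, 0/1 + 1/1*1/3) = [0/1, 1/3)
  'c': [0/1 + 1/1*1/3, 0/1 + 1/1*2/3) = [1/3, 2/3) <- contains code 7/18
  'd': [0/1 + 1/1*2/3, 0/1 + 1/1*1/1) = [2/3, 1/1)
  emit 'c', narrow to [1/3, 2/3)
Step 2: interval [1/3, 2/3), width = 2/3 - 1/3 = 1/3
  'a': [1/3 + 1/3*0/1, 1/3 + 1/3*1/3) = [1/3, 4/9) <- contains code 7/18
  'c': [1/3 + 1/3*1/3, 1/3 + 1/3*2/3) = [4/9, 5/9)
  'd': [1/3 + 1/3*2/3, 1/3 + 1/3*1/1) = [5/9, 2/3)
  emit 'a', narrow to [1/3, 4/9)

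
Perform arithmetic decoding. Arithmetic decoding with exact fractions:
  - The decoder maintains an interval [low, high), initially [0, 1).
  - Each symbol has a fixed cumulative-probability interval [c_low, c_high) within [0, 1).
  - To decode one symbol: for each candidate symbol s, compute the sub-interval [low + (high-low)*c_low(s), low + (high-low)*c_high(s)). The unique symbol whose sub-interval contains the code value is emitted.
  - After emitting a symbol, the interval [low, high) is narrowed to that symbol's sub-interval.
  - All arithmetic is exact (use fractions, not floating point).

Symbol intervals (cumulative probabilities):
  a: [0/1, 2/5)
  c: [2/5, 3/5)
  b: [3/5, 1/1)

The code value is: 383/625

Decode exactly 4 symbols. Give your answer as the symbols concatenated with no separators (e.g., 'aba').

Answer: baaa

Derivation:
Step 1: interval [0/1, 1/1), width = 1/1 - 0/1 = 1/1
  'a': [0/1 + 1/1*0/1, 0/1 + 1/1*2/5) = [0/1, 2/5)
  'c': [0/1 + 1/1*2/5, 0/1 + 1/1*3/5) = [2/5, 3/5)
  'b': [0/1 + 1/1*3/5, 0/1 + 1/1*1/1) = [3/5, 1/1) <- contains code 383/625
  emit 'b', narrow to [3/5, 1/1)
Step 2: interval [3/5, 1/1), width = 1/1 - 3/5 = 2/5
  'a': [3/5 + 2/5*0/1, 3/5 + 2/5*2/5) = [3/5, 19/25) <- contains code 383/625
  'c': [3/5 + 2/5*2/5, 3/5 + 2/5*3/5) = [19/25, 21/25)
  'b': [3/5 + 2/5*3/5, 3/5 + 2/5*1/1) = [21/25, 1/1)
  emit 'a', narrow to [3/5, 19/25)
Step 3: interval [3/5, 19/25), width = 19/25 - 3/5 = 4/25
  'a': [3/5 + 4/25*0/1, 3/5 + 4/25*2/5) = [3/5, 83/125) <- contains code 383/625
  'c': [3/5 + 4/25*2/5, 3/5 + 4/25*3/5) = [83/125, 87/125)
  'b': [3/5 + 4/25*3/5, 3/5 + 4/25*1/1) = [87/125, 19/25)
  emit 'a', narrow to [3/5, 83/125)
Step 4: interval [3/5, 83/125), width = 83/125 - 3/5 = 8/125
  'a': [3/5 + 8/125*0/1, 3/5 + 8/125*2/5) = [3/5, 391/625) <- contains code 383/625
  'c': [3/5 + 8/125*2/5, 3/5 + 8/125*3/5) = [391/625, 399/625)
  'b': [3/5 + 8/125*3/5, 3/5 + 8/125*1/1) = [399/625, 83/125)
  emit 'a', narrow to [3/5, 391/625)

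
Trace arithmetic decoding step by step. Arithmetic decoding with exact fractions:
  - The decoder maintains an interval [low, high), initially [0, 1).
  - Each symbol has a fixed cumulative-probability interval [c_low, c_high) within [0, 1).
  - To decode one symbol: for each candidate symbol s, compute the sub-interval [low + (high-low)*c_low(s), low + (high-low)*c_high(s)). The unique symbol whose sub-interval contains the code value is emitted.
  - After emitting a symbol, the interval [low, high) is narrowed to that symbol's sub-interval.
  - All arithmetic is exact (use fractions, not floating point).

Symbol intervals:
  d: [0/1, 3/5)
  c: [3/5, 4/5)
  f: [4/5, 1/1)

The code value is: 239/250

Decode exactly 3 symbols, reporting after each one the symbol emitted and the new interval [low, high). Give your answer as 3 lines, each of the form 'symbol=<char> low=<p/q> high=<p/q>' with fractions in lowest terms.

Step 1: interval [0/1, 1/1), width = 1/1 - 0/1 = 1/1
  'd': [0/1 + 1/1*0/1, 0/1 + 1/1*3/5) = [0/1, 3/5)
  'c': [0/1 + 1/1*3/5, 0/1 + 1/1*4/5) = [3/5, 4/5)
  'f': [0/1 + 1/1*4/5, 0/1 + 1/1*1/1) = [4/5, 1/1) <- contains code 239/250
  emit 'f', narrow to [4/5, 1/1)
Step 2: interval [4/5, 1/1), width = 1/1 - 4/5 = 1/5
  'd': [4/5 + 1/5*0/1, 4/5 + 1/5*3/5) = [4/5, 23/25)
  'c': [4/5 + 1/5*3/5, 4/5 + 1/5*4/5) = [23/25, 24/25) <- contains code 239/250
  'f': [4/5 + 1/5*4/5, 4/5 + 1/5*1/1) = [24/25, 1/1)
  emit 'c', narrow to [23/25, 24/25)
Step 3: interval [23/25, 24/25), width = 24/25 - 23/25 = 1/25
  'd': [23/25 + 1/25*0/1, 23/25 + 1/25*3/5) = [23/25, 118/125)
  'c': [23/25 + 1/25*3/5, 23/25 + 1/25*4/5) = [118/125, 119/125)
  'f': [23/25 + 1/25*4/5, 23/25 + 1/25*1/1) = [119/125, 24/25) <- contains code 239/250
  emit 'f', narrow to [119/125, 24/25)

Answer: symbol=f low=4/5 high=1/1
symbol=c low=23/25 high=24/25
symbol=f low=119/125 high=24/25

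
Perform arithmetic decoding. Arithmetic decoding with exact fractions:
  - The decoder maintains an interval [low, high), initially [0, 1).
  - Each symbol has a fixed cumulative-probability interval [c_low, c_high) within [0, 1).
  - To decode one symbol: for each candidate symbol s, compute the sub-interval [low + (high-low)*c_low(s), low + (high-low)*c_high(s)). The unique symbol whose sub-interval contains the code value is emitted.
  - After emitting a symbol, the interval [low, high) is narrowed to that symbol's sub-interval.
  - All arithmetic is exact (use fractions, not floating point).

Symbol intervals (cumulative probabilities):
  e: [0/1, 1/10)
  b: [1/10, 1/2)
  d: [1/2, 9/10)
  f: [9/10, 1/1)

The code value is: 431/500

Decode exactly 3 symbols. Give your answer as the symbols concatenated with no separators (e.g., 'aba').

Step 1: interval [0/1, 1/1), width = 1/1 - 0/1 = 1/1
  'e': [0/1 + 1/1*0/1, 0/1 + 1/1*1/10) = [0/1, 1/10)
  'b': [0/1 + 1/1*1/10, 0/1 + 1/1*1/2) = [1/10, 1/2)
  'd': [0/1 + 1/1*1/2, 0/1 + 1/1*9/10) = [1/2, 9/10) <- contains code 431/500
  'f': [0/1 + 1/1*9/10, 0/1 + 1/1*1/1) = [9/10, 1/1)
  emit 'd', narrow to [1/2, 9/10)
Step 2: interval [1/2, 9/10), width = 9/10 - 1/2 = 2/5
  'e': [1/2 + 2/5*0/1, 1/2 + 2/5*1/10) = [1/2, 27/50)
  'b': [1/2 + 2/5*1/10, 1/2 + 2/5*1/2) = [27/50, 7/10)
  'd': [1/2 + 2/5*1/2, 1/2 + 2/5*9/10) = [7/10, 43/50)
  'f': [1/2 + 2/5*9/10, 1/2 + 2/5*1/1) = [43/50, 9/10) <- contains code 431/500
  emit 'f', narrow to [43/50, 9/10)
Step 3: interval [43/50, 9/10), width = 9/10 - 43/50 = 1/25
  'e': [43/50 + 1/25*0/1, 43/50 + 1/25*1/10) = [43/50, 108/125) <- contains code 431/500
  'b': [43/50 + 1/25*1/10, 43/50 + 1/25*1/2) = [108/125, 22/25)
  'd': [43/50 + 1/25*1/2, 43/50 + 1/25*9/10) = [22/25, 112/125)
  'f': [43/50 + 1/25*9/10, 43/50 + 1/25*1/1) = [112/125, 9/10)
  emit 'e', narrow to [43/50, 108/125)

Answer: dfe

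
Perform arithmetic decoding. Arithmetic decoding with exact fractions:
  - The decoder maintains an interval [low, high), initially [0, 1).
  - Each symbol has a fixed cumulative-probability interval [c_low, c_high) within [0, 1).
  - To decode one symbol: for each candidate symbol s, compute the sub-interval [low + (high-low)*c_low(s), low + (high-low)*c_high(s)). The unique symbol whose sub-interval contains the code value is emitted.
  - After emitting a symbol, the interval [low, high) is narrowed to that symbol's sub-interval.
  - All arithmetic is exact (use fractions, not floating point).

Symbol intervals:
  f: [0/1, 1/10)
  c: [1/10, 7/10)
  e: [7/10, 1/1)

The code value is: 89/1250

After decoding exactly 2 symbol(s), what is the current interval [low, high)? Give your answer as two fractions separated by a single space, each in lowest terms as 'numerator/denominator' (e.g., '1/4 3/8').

Step 1: interval [0/1, 1/1), width = 1/1 - 0/1 = 1/1
  'f': [0/1 + 1/1*0/1, 0/1 + 1/1*1/10) = [0/1, 1/10) <- contains code 89/1250
  'c': [0/1 + 1/1*1/10, 0/1 + 1/1*7/10) = [1/10, 7/10)
  'e': [0/1 + 1/1*7/10, 0/1 + 1/1*1/1) = [7/10, 1/1)
  emit 'f', narrow to [0/1, 1/10)
Step 2: interval [0/1, 1/10), width = 1/10 - 0/1 = 1/10
  'f': [0/1 + 1/10*0/1, 0/1 + 1/10*1/10) = [0/1, 1/100)
  'c': [0/1 + 1/10*1/10, 0/1 + 1/10*7/10) = [1/100, 7/100)
  'e': [0/1 + 1/10*7/10, 0/1 + 1/10*1/1) = [7/100, 1/10) <- contains code 89/1250
  emit 'e', narrow to [7/100, 1/10)

Answer: 7/100 1/10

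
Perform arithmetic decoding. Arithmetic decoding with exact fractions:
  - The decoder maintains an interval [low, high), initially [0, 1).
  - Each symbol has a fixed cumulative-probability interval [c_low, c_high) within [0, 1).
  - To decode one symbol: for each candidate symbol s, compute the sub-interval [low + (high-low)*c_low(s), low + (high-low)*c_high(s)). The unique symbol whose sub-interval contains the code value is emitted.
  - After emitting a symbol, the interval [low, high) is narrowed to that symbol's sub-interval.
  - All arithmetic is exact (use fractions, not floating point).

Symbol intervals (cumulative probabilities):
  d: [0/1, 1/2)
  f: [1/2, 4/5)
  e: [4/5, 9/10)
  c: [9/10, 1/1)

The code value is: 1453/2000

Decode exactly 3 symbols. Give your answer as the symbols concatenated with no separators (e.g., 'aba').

Answer: ffe

Derivation:
Step 1: interval [0/1, 1/1), width = 1/1 - 0/1 = 1/1
  'd': [0/1 + 1/1*0/1, 0/1 + 1/1*1/2) = [0/1, 1/2)
  'f': [0/1 + 1/1*1/2, 0/1 + 1/1*4/5) = [1/2, 4/5) <- contains code 1453/2000
  'e': [0/1 + 1/1*4/5, 0/1 + 1/1*9/10) = [4/5, 9/10)
  'c': [0/1 + 1/1*9/10, 0/1 + 1/1*1/1) = [9/10, 1/1)
  emit 'f', narrow to [1/2, 4/5)
Step 2: interval [1/2, 4/5), width = 4/5 - 1/2 = 3/10
  'd': [1/2 + 3/10*0/1, 1/2 + 3/10*1/2) = [1/2, 13/20)
  'f': [1/2 + 3/10*1/2, 1/2 + 3/10*4/5) = [13/20, 37/50) <- contains code 1453/2000
  'e': [1/2 + 3/10*4/5, 1/2 + 3/10*9/10) = [37/50, 77/100)
  'c': [1/2 + 3/10*9/10, 1/2 + 3/10*1/1) = [77/100, 4/5)
  emit 'f', narrow to [13/20, 37/50)
Step 3: interval [13/20, 37/50), width = 37/50 - 13/20 = 9/100
  'd': [13/20 + 9/100*0/1, 13/20 + 9/100*1/2) = [13/20, 139/200)
  'f': [13/20 + 9/100*1/2, 13/20 + 9/100*4/5) = [139/200, 361/500)
  'e': [13/20 + 9/100*4/5, 13/20 + 9/100*9/10) = [361/500, 731/1000) <- contains code 1453/2000
  'c': [13/20 + 9/100*9/10, 13/20 + 9/100*1/1) = [731/1000, 37/50)
  emit 'e', narrow to [361/500, 731/1000)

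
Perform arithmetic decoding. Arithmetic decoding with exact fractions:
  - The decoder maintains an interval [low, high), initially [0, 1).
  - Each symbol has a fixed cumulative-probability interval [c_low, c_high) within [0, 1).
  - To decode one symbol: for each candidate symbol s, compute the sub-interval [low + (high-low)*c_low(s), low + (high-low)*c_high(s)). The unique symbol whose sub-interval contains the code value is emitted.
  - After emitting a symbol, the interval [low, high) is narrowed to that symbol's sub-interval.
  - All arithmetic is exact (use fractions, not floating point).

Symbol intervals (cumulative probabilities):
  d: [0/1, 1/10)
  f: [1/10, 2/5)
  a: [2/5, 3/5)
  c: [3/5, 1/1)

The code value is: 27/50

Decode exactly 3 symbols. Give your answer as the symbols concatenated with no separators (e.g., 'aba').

Step 1: interval [0/1, 1/1), width = 1/1 - 0/1 = 1/1
  'd': [0/1 + 1/1*0/1, 0/1 + 1/1*1/10) = [0/1, 1/10)
  'f': [0/1 + 1/1*1/10, 0/1 + 1/1*2/5) = [1/10, 2/5)
  'a': [0/1 + 1/1*2/5, 0/1 + 1/1*3/5) = [2/5, 3/5) <- contains code 27/50
  'c': [0/1 + 1/1*3/5, 0/1 + 1/1*1/1) = [3/5, 1/1)
  emit 'a', narrow to [2/5, 3/5)
Step 2: interval [2/5, 3/5), width = 3/5 - 2/5 = 1/5
  'd': [2/5 + 1/5*0/1, 2/5 + 1/5*1/10) = [2/5, 21/50)
  'f': [2/5 + 1/5*1/10, 2/5 + 1/5*2/5) = [21/50, 12/25)
  'a': [2/5 + 1/5*2/5, 2/5 + 1/5*3/5) = [12/25, 13/25)
  'c': [2/5 + 1/5*3/5, 2/5 + 1/5*1/1) = [13/25, 3/5) <- contains code 27/50
  emit 'c', narrow to [13/25, 3/5)
Step 3: interval [13/25, 3/5), width = 3/5 - 13/25 = 2/25
  'd': [13/25 + 2/25*0/1, 13/25 + 2/25*1/10) = [13/25, 66/125)
  'f': [13/25 + 2/25*1/10, 13/25 + 2/25*2/5) = [66/125, 69/125) <- contains code 27/50
  'a': [13/25 + 2/25*2/5, 13/25 + 2/25*3/5) = [69/125, 71/125)
  'c': [13/25 + 2/25*3/5, 13/25 + 2/25*1/1) = [71/125, 3/5)
  emit 'f', narrow to [66/125, 69/125)

Answer: acf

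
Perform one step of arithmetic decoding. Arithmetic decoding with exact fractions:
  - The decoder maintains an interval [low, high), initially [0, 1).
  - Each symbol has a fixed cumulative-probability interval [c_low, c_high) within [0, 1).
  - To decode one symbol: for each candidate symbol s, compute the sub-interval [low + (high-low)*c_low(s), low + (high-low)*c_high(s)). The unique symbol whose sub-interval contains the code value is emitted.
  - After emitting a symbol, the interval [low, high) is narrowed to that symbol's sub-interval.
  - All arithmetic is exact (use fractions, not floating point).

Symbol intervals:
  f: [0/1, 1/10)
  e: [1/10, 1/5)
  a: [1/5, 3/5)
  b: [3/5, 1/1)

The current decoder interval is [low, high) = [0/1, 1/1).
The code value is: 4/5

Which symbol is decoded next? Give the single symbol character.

Answer: b

Derivation:
Interval width = high − low = 1/1 − 0/1 = 1/1
Scaled code = (code − low) / width = (4/5 − 0/1) / 1/1 = 4/5
  f: [0/1, 1/10) 
  e: [1/10, 1/5) 
  a: [1/5, 3/5) 
  b: [3/5, 1/1) ← scaled code falls here ✓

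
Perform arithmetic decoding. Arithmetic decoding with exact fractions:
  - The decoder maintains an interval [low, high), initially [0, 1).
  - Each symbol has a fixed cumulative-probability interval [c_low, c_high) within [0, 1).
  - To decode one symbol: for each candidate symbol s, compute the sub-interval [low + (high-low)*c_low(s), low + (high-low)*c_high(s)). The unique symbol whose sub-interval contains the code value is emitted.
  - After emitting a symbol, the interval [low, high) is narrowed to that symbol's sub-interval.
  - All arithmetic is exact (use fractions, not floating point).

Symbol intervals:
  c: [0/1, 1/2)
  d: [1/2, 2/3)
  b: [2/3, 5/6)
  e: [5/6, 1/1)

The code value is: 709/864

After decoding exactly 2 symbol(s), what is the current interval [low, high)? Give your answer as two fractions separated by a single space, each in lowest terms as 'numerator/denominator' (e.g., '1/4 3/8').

Answer: 29/36 5/6

Derivation:
Step 1: interval [0/1, 1/1), width = 1/1 - 0/1 = 1/1
  'c': [0/1 + 1/1*0/1, 0/1 + 1/1*1/2) = [0/1, 1/2)
  'd': [0/1 + 1/1*1/2, 0/1 + 1/1*2/3) = [1/2, 2/3)
  'b': [0/1 + 1/1*2/3, 0/1 + 1/1*5/6) = [2/3, 5/6) <- contains code 709/864
  'e': [0/1 + 1/1*5/6, 0/1 + 1/1*1/1) = [5/6, 1/1)
  emit 'b', narrow to [2/3, 5/6)
Step 2: interval [2/3, 5/6), width = 5/6 - 2/3 = 1/6
  'c': [2/3 + 1/6*0/1, 2/3 + 1/6*1/2) = [2/3, 3/4)
  'd': [2/3 + 1/6*1/2, 2/3 + 1/6*2/3) = [3/4, 7/9)
  'b': [2/3 + 1/6*2/3, 2/3 + 1/6*5/6) = [7/9, 29/36)
  'e': [2/3 + 1/6*5/6, 2/3 + 1/6*1/1) = [29/36, 5/6) <- contains code 709/864
  emit 'e', narrow to [29/36, 5/6)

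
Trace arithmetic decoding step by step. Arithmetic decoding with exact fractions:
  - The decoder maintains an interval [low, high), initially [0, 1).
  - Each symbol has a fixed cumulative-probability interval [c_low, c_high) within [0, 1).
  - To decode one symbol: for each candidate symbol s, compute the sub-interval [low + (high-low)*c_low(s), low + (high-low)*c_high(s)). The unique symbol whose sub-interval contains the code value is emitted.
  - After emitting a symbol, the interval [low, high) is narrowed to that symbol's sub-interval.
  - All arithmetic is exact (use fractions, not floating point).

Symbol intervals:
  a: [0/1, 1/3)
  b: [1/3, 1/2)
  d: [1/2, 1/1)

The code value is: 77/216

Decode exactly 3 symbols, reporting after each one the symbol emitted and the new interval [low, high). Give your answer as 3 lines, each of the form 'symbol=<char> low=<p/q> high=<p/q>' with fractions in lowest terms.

Answer: symbol=b low=1/3 high=1/2
symbol=a low=1/3 high=7/18
symbol=b low=19/54 high=13/36

Derivation:
Step 1: interval [0/1, 1/1), width = 1/1 - 0/1 = 1/1
  'a': [0/1 + 1/1*0/1, 0/1 + 1/1*1/3) = [0/1, 1/3)
  'b': [0/1 + 1/1*1/3, 0/1 + 1/1*1/2) = [1/3, 1/2) <- contains code 77/216
  'd': [0/1 + 1/1*1/2, 0/1 + 1/1*1/1) = [1/2, 1/1)
  emit 'b', narrow to [1/3, 1/2)
Step 2: interval [1/3, 1/2), width = 1/2 - 1/3 = 1/6
  'a': [1/3 + 1/6*0/1, 1/3 + 1/6*1/3) = [1/3, 7/18) <- contains code 77/216
  'b': [1/3 + 1/6*1/3, 1/3 + 1/6*1/2) = [7/18, 5/12)
  'd': [1/3 + 1/6*1/2, 1/3 + 1/6*1/1) = [5/12, 1/2)
  emit 'a', narrow to [1/3, 7/18)
Step 3: interval [1/3, 7/18), width = 7/18 - 1/3 = 1/18
  'a': [1/3 + 1/18*0/1, 1/3 + 1/18*1/3) = [1/3, 19/54)
  'b': [1/3 + 1/18*1/3, 1/3 + 1/18*1/2) = [19/54, 13/36) <- contains code 77/216
  'd': [1/3 + 1/18*1/2, 1/3 + 1/18*1/1) = [13/36, 7/18)
  emit 'b', narrow to [19/54, 13/36)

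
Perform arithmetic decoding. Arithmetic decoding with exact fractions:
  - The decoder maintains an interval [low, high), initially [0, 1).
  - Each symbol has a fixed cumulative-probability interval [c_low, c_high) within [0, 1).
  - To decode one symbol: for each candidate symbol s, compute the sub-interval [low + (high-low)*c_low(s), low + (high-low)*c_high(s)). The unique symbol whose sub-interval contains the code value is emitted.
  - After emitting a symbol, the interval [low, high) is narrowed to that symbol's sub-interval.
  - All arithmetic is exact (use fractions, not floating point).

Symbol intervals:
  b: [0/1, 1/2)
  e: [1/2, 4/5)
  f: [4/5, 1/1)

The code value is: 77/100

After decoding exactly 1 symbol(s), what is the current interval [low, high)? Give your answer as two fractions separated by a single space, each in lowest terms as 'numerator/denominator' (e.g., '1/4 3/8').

Step 1: interval [0/1, 1/1), width = 1/1 - 0/1 = 1/1
  'b': [0/1 + 1/1*0/1, 0/1 + 1/1*1/2) = [0/1, 1/2)
  'e': [0/1 + 1/1*1/2, 0/1 + 1/1*4/5) = [1/2, 4/5) <- contains code 77/100
  'f': [0/1 + 1/1*4/5, 0/1 + 1/1*1/1) = [4/5, 1/1)
  emit 'e', narrow to [1/2, 4/5)

Answer: 1/2 4/5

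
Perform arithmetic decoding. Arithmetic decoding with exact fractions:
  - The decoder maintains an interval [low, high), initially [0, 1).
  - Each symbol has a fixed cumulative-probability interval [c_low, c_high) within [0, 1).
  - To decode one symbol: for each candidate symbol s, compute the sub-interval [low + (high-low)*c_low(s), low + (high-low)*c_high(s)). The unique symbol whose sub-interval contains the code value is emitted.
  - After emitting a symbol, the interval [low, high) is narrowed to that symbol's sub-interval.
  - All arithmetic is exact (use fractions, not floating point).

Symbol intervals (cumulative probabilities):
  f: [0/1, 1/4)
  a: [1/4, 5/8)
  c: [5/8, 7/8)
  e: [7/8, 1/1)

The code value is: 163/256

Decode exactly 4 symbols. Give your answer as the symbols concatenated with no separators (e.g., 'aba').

Answer: cffc

Derivation:
Step 1: interval [0/1, 1/1), width = 1/1 - 0/1 = 1/1
  'f': [0/1 + 1/1*0/1, 0/1 + 1/1*1/4) = [0/1, 1/4)
  'a': [0/1 + 1/1*1/4, 0/1 + 1/1*5/8) = [1/4, 5/8)
  'c': [0/1 + 1/1*5/8, 0/1 + 1/1*7/8) = [5/8, 7/8) <- contains code 163/256
  'e': [0/1 + 1/1*7/8, 0/1 + 1/1*1/1) = [7/8, 1/1)
  emit 'c', narrow to [5/8, 7/8)
Step 2: interval [5/8, 7/8), width = 7/8 - 5/8 = 1/4
  'f': [5/8 + 1/4*0/1, 5/8 + 1/4*1/4) = [5/8, 11/16) <- contains code 163/256
  'a': [5/8 + 1/4*1/4, 5/8 + 1/4*5/8) = [11/16, 25/32)
  'c': [5/8 + 1/4*5/8, 5/8 + 1/4*7/8) = [25/32, 27/32)
  'e': [5/8 + 1/4*7/8, 5/8 + 1/4*1/1) = [27/32, 7/8)
  emit 'f', narrow to [5/8, 11/16)
Step 3: interval [5/8, 11/16), width = 11/16 - 5/8 = 1/16
  'f': [5/8 + 1/16*0/1, 5/8 + 1/16*1/4) = [5/8, 41/64) <- contains code 163/256
  'a': [5/8 + 1/16*1/4, 5/8 + 1/16*5/8) = [41/64, 85/128)
  'c': [5/8 + 1/16*5/8, 5/8 + 1/16*7/8) = [85/128, 87/128)
  'e': [5/8 + 1/16*7/8, 5/8 + 1/16*1/1) = [87/128, 11/16)
  emit 'f', narrow to [5/8, 41/64)
Step 4: interval [5/8, 41/64), width = 41/64 - 5/8 = 1/64
  'f': [5/8 + 1/64*0/1, 5/8 + 1/64*1/4) = [5/8, 161/256)
  'a': [5/8 + 1/64*1/4, 5/8 + 1/64*5/8) = [161/256, 325/512)
  'c': [5/8 + 1/64*5/8, 5/8 + 1/64*7/8) = [325/512, 327/512) <- contains code 163/256
  'e': [5/8 + 1/64*7/8, 5/8 + 1/64*1/1) = [327/512, 41/64)
  emit 'c', narrow to [325/512, 327/512)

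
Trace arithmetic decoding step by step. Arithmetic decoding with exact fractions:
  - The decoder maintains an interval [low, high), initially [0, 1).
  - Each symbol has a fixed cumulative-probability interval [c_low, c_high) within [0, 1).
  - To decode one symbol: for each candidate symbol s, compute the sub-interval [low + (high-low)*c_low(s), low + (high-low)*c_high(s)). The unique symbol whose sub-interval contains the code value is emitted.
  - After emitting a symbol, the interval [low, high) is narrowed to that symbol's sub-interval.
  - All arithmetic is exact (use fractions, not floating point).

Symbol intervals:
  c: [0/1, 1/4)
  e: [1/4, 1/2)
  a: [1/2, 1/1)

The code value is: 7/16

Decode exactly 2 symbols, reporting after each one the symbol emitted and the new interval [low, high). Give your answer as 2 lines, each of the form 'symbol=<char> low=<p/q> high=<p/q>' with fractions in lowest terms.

Step 1: interval [0/1, 1/1), width = 1/1 - 0/1 = 1/1
  'c': [0/1 + 1/1*0/1, 0/1 + 1/1*1/4) = [0/1, 1/4)
  'e': [0/1 + 1/1*1/4, 0/1 + 1/1*1/2) = [1/4, 1/2) <- contains code 7/16
  'a': [0/1 + 1/1*1/2, 0/1 + 1/1*1/1) = [1/2, 1/1)
  emit 'e', narrow to [1/4, 1/2)
Step 2: interval [1/4, 1/2), width = 1/2 - 1/4 = 1/4
  'c': [1/4 + 1/4*0/1, 1/4 + 1/4*1/4) = [1/4, 5/16)
  'e': [1/4 + 1/4*1/4, 1/4 + 1/4*1/2) = [5/16, 3/8)
  'a': [1/4 + 1/4*1/2, 1/4 + 1/4*1/1) = [3/8, 1/2) <- contains code 7/16
  emit 'a', narrow to [3/8, 1/2)

Answer: symbol=e low=1/4 high=1/2
symbol=a low=3/8 high=1/2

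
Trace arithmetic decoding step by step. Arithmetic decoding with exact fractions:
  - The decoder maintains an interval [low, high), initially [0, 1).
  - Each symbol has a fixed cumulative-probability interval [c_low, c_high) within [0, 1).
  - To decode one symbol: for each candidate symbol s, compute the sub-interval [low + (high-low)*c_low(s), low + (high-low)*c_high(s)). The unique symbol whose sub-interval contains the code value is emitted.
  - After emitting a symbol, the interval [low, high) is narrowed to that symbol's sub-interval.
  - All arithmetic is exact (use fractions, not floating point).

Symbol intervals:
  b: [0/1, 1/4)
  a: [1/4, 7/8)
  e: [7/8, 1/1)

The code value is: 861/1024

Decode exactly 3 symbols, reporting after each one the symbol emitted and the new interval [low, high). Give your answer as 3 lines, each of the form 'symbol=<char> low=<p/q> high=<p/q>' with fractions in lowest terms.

Answer: symbol=a low=1/4 high=7/8
symbol=e low=51/64 high=7/8
symbol=a low=209/256 high=443/512

Derivation:
Step 1: interval [0/1, 1/1), width = 1/1 - 0/1 = 1/1
  'b': [0/1 + 1/1*0/1, 0/1 + 1/1*1/4) = [0/1, 1/4)
  'a': [0/1 + 1/1*1/4, 0/1 + 1/1*7/8) = [1/4, 7/8) <- contains code 861/1024
  'e': [0/1 + 1/1*7/8, 0/1 + 1/1*1/1) = [7/8, 1/1)
  emit 'a', narrow to [1/4, 7/8)
Step 2: interval [1/4, 7/8), width = 7/8 - 1/4 = 5/8
  'b': [1/4 + 5/8*0/1, 1/4 + 5/8*1/4) = [1/4, 13/32)
  'a': [1/4 + 5/8*1/4, 1/4 + 5/8*7/8) = [13/32, 51/64)
  'e': [1/4 + 5/8*7/8, 1/4 + 5/8*1/1) = [51/64, 7/8) <- contains code 861/1024
  emit 'e', narrow to [51/64, 7/8)
Step 3: interval [51/64, 7/8), width = 7/8 - 51/64 = 5/64
  'b': [51/64 + 5/64*0/1, 51/64 + 5/64*1/4) = [51/64, 209/256)
  'a': [51/64 + 5/64*1/4, 51/64 + 5/64*7/8) = [209/256, 443/512) <- contains code 861/1024
  'e': [51/64 + 5/64*7/8, 51/64 + 5/64*1/1) = [443/512, 7/8)
  emit 'a', narrow to [209/256, 443/512)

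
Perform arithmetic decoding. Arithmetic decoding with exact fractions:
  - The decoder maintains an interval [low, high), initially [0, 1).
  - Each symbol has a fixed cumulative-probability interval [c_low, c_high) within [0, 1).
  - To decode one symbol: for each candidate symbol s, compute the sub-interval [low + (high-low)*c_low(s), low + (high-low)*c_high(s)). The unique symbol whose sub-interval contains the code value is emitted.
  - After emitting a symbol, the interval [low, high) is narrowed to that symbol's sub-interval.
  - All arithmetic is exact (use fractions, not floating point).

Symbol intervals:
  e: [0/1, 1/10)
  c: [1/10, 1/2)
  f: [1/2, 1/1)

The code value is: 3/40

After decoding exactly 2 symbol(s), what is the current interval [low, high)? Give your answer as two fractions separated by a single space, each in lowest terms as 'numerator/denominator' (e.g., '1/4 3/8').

Step 1: interval [0/1, 1/1), width = 1/1 - 0/1 = 1/1
  'e': [0/1 + 1/1*0/1, 0/1 + 1/1*1/10) = [0/1, 1/10) <- contains code 3/40
  'c': [0/1 + 1/1*1/10, 0/1 + 1/1*1/2) = [1/10, 1/2)
  'f': [0/1 + 1/1*1/2, 0/1 + 1/1*1/1) = [1/2, 1/1)
  emit 'e', narrow to [0/1, 1/10)
Step 2: interval [0/1, 1/10), width = 1/10 - 0/1 = 1/10
  'e': [0/1 + 1/10*0/1, 0/1 + 1/10*1/10) = [0/1, 1/100)
  'c': [0/1 + 1/10*1/10, 0/1 + 1/10*1/2) = [1/100, 1/20)
  'f': [0/1 + 1/10*1/2, 0/1 + 1/10*1/1) = [1/20, 1/10) <- contains code 3/40
  emit 'f', narrow to [1/20, 1/10)

Answer: 1/20 1/10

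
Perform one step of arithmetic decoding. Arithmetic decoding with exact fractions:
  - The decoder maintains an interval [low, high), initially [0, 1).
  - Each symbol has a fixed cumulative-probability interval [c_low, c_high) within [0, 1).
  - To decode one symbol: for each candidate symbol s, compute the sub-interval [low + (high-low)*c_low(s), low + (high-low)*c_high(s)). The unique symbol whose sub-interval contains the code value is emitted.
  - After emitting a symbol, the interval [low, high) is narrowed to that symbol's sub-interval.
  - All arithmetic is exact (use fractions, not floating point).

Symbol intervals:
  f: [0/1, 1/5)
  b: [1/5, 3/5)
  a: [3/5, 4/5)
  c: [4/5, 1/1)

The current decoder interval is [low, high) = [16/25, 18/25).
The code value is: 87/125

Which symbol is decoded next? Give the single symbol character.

Interval width = high − low = 18/25 − 16/25 = 2/25
Scaled code = (code − low) / width = (87/125 − 16/25) / 2/25 = 7/10
  f: [0/1, 1/5) 
  b: [1/5, 3/5) 
  a: [3/5, 4/5) ← scaled code falls here ✓
  c: [4/5, 1/1) 

Answer: a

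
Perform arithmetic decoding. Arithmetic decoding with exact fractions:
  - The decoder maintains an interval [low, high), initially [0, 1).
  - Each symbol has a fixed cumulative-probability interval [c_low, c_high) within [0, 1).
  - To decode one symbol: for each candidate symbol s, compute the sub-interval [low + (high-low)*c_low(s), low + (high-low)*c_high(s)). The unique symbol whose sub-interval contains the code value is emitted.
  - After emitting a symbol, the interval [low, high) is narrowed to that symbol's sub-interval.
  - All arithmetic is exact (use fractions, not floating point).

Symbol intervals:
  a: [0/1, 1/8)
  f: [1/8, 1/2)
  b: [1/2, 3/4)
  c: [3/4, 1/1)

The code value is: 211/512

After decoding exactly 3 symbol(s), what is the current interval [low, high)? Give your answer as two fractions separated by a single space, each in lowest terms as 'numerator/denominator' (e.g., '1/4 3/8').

Step 1: interval [0/1, 1/1), width = 1/1 - 0/1 = 1/1
  'a': [0/1 + 1/1*0/1, 0/1 + 1/1*1/8) = [0/1, 1/8)
  'f': [0/1 + 1/1*1/8, 0/1 + 1/1*1/2) = [1/8, 1/2) <- contains code 211/512
  'b': [0/1 + 1/1*1/2, 0/1 + 1/1*3/4) = [1/2, 3/4)
  'c': [0/1 + 1/1*3/4, 0/1 + 1/1*1/1) = [3/4, 1/1)
  emit 'f', narrow to [1/8, 1/2)
Step 2: interval [1/8, 1/2), width = 1/2 - 1/8 = 3/8
  'a': [1/8 + 3/8*0/1, 1/8 + 3/8*1/8) = [1/8, 11/64)
  'f': [1/8 + 3/8*1/8, 1/8 + 3/8*1/2) = [11/64, 5/16)
  'b': [1/8 + 3/8*1/2, 1/8 + 3/8*3/4) = [5/16, 13/32)
  'c': [1/8 + 3/8*3/4, 1/8 + 3/8*1/1) = [13/32, 1/2) <- contains code 211/512
  emit 'c', narrow to [13/32, 1/2)
Step 3: interval [13/32, 1/2), width = 1/2 - 13/32 = 3/32
  'a': [13/32 + 3/32*0/1, 13/32 + 3/32*1/8) = [13/32, 107/256) <- contains code 211/512
  'f': [13/32 + 3/32*1/8, 13/32 + 3/32*1/2) = [107/256, 29/64)
  'b': [13/32 + 3/32*1/2, 13/32 + 3/32*3/4) = [29/64, 61/128)
  'c': [13/32 + 3/32*3/4, 13/32 + 3/32*1/1) = [61/128, 1/2)
  emit 'a', narrow to [13/32, 107/256)

Answer: 13/32 107/256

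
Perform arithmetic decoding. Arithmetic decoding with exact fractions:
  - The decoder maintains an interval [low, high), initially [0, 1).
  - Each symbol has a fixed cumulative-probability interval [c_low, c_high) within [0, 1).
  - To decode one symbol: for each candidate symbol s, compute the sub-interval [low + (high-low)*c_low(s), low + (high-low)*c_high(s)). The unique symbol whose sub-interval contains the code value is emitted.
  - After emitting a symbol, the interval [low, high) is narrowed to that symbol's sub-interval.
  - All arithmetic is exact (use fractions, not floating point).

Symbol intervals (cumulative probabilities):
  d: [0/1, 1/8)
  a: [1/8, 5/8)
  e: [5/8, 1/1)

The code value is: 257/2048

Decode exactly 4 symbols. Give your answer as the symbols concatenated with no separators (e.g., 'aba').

Answer: addd

Derivation:
Step 1: interval [0/1, 1/1), width = 1/1 - 0/1 = 1/1
  'd': [0/1 + 1/1*0/1, 0/1 + 1/1*1/8) = [0/1, 1/8)
  'a': [0/1 + 1/1*1/8, 0/1 + 1/1*5/8) = [1/8, 5/8) <- contains code 257/2048
  'e': [0/1 + 1/1*5/8, 0/1 + 1/1*1/1) = [5/8, 1/1)
  emit 'a', narrow to [1/8, 5/8)
Step 2: interval [1/8, 5/8), width = 5/8 - 1/8 = 1/2
  'd': [1/8 + 1/2*0/1, 1/8 + 1/2*1/8) = [1/8, 3/16) <- contains code 257/2048
  'a': [1/8 + 1/2*1/8, 1/8 + 1/2*5/8) = [3/16, 7/16)
  'e': [1/8 + 1/2*5/8, 1/8 + 1/2*1/1) = [7/16, 5/8)
  emit 'd', narrow to [1/8, 3/16)
Step 3: interval [1/8, 3/16), width = 3/16 - 1/8 = 1/16
  'd': [1/8 + 1/16*0/1, 1/8 + 1/16*1/8) = [1/8, 17/128) <- contains code 257/2048
  'a': [1/8 + 1/16*1/8, 1/8 + 1/16*5/8) = [17/128, 21/128)
  'e': [1/8 + 1/16*5/8, 1/8 + 1/16*1/1) = [21/128, 3/16)
  emit 'd', narrow to [1/8, 17/128)
Step 4: interval [1/8, 17/128), width = 17/128 - 1/8 = 1/128
  'd': [1/8 + 1/128*0/1, 1/8 + 1/128*1/8) = [1/8, 129/1024) <- contains code 257/2048
  'a': [1/8 + 1/128*1/8, 1/8 + 1/128*5/8) = [129/1024, 133/1024)
  'e': [1/8 + 1/128*5/8, 1/8 + 1/128*1/1) = [133/1024, 17/128)
  emit 'd', narrow to [1/8, 129/1024)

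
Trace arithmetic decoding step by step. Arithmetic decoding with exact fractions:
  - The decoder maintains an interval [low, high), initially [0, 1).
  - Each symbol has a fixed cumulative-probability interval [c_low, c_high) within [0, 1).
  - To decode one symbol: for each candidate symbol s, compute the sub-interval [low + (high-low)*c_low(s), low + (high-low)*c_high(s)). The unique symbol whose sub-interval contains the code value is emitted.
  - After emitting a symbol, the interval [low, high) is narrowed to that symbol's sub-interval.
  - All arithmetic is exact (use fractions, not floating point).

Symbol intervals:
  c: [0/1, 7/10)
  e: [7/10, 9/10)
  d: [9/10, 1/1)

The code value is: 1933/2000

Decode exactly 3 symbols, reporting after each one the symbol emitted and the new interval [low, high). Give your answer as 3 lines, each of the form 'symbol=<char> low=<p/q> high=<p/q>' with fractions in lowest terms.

Step 1: interval [0/1, 1/1), width = 1/1 - 0/1 = 1/1
  'c': [0/1 + 1/1*0/1, 0/1 + 1/1*7/10) = [0/1, 7/10)
  'e': [0/1 + 1/1*7/10, 0/1 + 1/1*9/10) = [7/10, 9/10)
  'd': [0/1 + 1/1*9/10, 0/1 + 1/1*1/1) = [9/10, 1/1) <- contains code 1933/2000
  emit 'd', narrow to [9/10, 1/1)
Step 2: interval [9/10, 1/1), width = 1/1 - 9/10 = 1/10
  'c': [9/10 + 1/10*0/1, 9/10 + 1/10*7/10) = [9/10, 97/100) <- contains code 1933/2000
  'e': [9/10 + 1/10*7/10, 9/10 + 1/10*9/10) = [97/100, 99/100)
  'd': [9/10 + 1/10*9/10, 9/10 + 1/10*1/1) = [99/100, 1/1)
  emit 'c', narrow to [9/10, 97/100)
Step 3: interval [9/10, 97/100), width = 97/100 - 9/10 = 7/100
  'c': [9/10 + 7/100*0/1, 9/10 + 7/100*7/10) = [9/10, 949/1000)
  'e': [9/10 + 7/100*7/10, 9/10 + 7/100*9/10) = [949/1000, 963/1000)
  'd': [9/10 + 7/100*9/10, 9/10 + 7/100*1/1) = [963/1000, 97/100) <- contains code 1933/2000
  emit 'd', narrow to [963/1000, 97/100)

Answer: symbol=d low=9/10 high=1/1
symbol=c low=9/10 high=97/100
symbol=d low=963/1000 high=97/100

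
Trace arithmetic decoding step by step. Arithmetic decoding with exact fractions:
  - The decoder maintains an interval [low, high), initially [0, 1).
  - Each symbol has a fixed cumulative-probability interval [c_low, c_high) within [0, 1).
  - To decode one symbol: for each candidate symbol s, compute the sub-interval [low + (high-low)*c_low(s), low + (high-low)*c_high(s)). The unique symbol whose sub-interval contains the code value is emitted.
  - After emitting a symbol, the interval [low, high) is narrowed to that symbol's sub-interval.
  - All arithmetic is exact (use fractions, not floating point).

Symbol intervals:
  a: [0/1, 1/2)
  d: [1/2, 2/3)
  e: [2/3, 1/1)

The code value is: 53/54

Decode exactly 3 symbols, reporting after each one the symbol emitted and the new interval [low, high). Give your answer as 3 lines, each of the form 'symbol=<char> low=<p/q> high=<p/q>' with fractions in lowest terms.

Step 1: interval [0/1, 1/1), width = 1/1 - 0/1 = 1/1
  'a': [0/1 + 1/1*0/1, 0/1 + 1/1*1/2) = [0/1, 1/2)
  'd': [0/1 + 1/1*1/2, 0/1 + 1/1*2/3) = [1/2, 2/3)
  'e': [0/1 + 1/1*2/3, 0/1 + 1/1*1/1) = [2/3, 1/1) <- contains code 53/54
  emit 'e', narrow to [2/3, 1/1)
Step 2: interval [2/3, 1/1), width = 1/1 - 2/3 = 1/3
  'a': [2/3 + 1/3*0/1, 2/3 + 1/3*1/2) = [2/3, 5/6)
  'd': [2/3 + 1/3*1/2, 2/3 + 1/3*2/3) = [5/6, 8/9)
  'e': [2/3 + 1/3*2/3, 2/3 + 1/3*1/1) = [8/9, 1/1) <- contains code 53/54
  emit 'e', narrow to [8/9, 1/1)
Step 3: interval [8/9, 1/1), width = 1/1 - 8/9 = 1/9
  'a': [8/9 + 1/9*0/1, 8/9 + 1/9*1/2) = [8/9, 17/18)
  'd': [8/9 + 1/9*1/2, 8/9 + 1/9*2/3) = [17/18, 26/27)
  'e': [8/9 + 1/9*2/3, 8/9 + 1/9*1/1) = [26/27, 1/1) <- contains code 53/54
  emit 'e', narrow to [26/27, 1/1)

Answer: symbol=e low=2/3 high=1/1
symbol=e low=8/9 high=1/1
symbol=e low=26/27 high=1/1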